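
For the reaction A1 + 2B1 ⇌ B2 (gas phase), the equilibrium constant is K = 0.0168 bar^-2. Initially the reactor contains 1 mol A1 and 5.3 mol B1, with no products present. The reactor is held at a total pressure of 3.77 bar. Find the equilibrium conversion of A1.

X = 0.142

Basis: 1 mol A1 initially; let X = conversion of A1. Extent ξ = X.
Species balance: n_A1 = 1 − X; n_B1 = 5.3 − 2X; n_B2 = X.
Total moles n_T = 6.3 − 2X.
With p_i = (n_i/n_T)P, K = p_B2 / (p_A1 p_B1^2).
Setting this equal to 0.0168 bar^-2 and taking the physical root (0 < X < 1) gives X = 0.142.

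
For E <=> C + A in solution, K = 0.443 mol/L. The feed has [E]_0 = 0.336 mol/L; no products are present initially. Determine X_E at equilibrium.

X = 0.665

Let X = conversion of E; extent ξ = 0.336·X mol/L.
Concentrations: [E] = 0.336 − 0.336X; [C] = 0.336X; [A] = 0.336X.
K = [C] [A] / ([E]).
This equals 0.443 at X = 0.665 (the root in 0 < X < 1).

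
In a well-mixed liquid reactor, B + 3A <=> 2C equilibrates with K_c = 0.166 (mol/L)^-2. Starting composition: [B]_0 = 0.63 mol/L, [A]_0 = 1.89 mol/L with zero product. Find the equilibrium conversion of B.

X = 0.314

Let X = conversion of B; extent ξ = 0.63·X mol/L.
Concentrations: [B] = 0.63 − 0.63X; [A] = 1.89 − 1.89X; [C] = 1.26X.
K_c = [C]^2 / ([B] [A]^3).
Equating to 0.166 (mol/L)^-2: the physical root is X = 0.314.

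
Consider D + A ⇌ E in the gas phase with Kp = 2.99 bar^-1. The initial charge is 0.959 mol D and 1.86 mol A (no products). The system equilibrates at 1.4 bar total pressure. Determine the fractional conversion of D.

Basis: 0.959 mol D initially; let X = conversion of D. Extent ξ = 0.959X.
Moles: n_D = 0.959 − 0.959X; n_A = 1.86 − 0.959X; n_E = 0.959X.
Total moles n_T = 2.82 − 0.959X.
Mole fractions y_i = n_i/n_T; Kp = p_E / (p_D p_A) with p_i = y_i·P.
This yields a degree-2 equation in X; solving on (0,1), X = 0.699.

X = 0.699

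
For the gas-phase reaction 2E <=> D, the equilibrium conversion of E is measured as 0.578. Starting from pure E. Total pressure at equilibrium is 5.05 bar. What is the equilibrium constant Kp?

Kp = 0.228 bar^-1

Basis: 1 mol E initially; let X = conversion of E. Extent ξ = 0.5X.
Mole table: n_E = 1 − X; n_D = 0.5X.
Total moles n_T = 1 − 0.5X.
At X = 0.578: n_E = 0.422, n_D = 0.289, n_T = 0.711.
p_i = (n_i/n_T)·P. Kp = p_D / (p_E^2) = 0.228 bar^-1.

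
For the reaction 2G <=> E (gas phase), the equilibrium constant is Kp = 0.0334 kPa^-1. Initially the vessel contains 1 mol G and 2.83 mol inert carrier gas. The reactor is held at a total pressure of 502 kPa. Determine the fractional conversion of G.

Take 1 mol G as basis and let X be its fractional conversion, so ξ = 0.5X.
Mole table: n_G = 1 − X; n_E = 0.5X; n_I = 2.83 (inert).
Total moles n_T = 3.83 − 0.5X.
With p_i = (n_i/n_T)P, Kp = p_E / (p_G^2).
Setting this equal to 0.0334 kPa^-1 and taking the physical root (0 < X < 1) gives X = 0.726.

X = 0.726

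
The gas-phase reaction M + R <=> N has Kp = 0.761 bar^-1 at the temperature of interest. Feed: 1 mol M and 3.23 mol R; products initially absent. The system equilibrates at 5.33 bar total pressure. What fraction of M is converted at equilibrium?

X = 0.743

Take 1 mol M as basis and let X be its fractional conversion, so ξ = X.
Moles: n_M = 1 − X; n_R = 3.23 − X; n_N = X.
Summing: n_T = 4.23 − X.
With p_i = (n_i/n_T)P, Kp = p_N / (p_M p_R).
Setting this equal to 0.761 bar^-1 and taking the physical root (0 < X < 1) gives X = 0.743.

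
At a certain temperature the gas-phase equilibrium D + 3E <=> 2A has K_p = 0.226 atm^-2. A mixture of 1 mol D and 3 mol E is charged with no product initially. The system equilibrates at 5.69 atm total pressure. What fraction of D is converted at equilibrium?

Take 1 mol D as basis and let X be its fractional conversion, so ξ = X.
Species balance: n_D = 1 − X; n_E = 3 − 3X; n_A = 2X.
n_T = Σnᵢ = 4 − 2X.
Mole fractions y_i = n_i/n_T; K_p = p_A^2 / (p_D p_E^3) with p_i = y_i·P.
Equating to 0.226 atm^-2 and solving on 0 < X < 1: X = 0.529.

X = 0.529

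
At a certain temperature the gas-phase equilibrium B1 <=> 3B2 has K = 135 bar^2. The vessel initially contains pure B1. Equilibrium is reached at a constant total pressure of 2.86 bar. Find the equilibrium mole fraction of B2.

y_B2 = 0.948

Basis: 1 mol B1 initially; let X = conversion of B1. Extent ξ = X.
At extent ξ: n_B1 = 1 − X; n_B2 = 3X.
n_T = Σnᵢ = 1 + 2X.
With p_i = (n_i/n_T)P, K = p_B2^3 / (p_B1).
Equating to 135 bar^2 and solving on 0 < X < 1: X = 0.859.
Then n_B2 = 2.58, n_T = 2.72, so y_B2 = 0.948.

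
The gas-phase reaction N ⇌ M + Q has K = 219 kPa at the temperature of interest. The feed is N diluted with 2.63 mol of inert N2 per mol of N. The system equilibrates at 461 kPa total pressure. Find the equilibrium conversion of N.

X = 0.738

Take 1 mol N as basis and let X be its fractional conversion, so ξ = X.
Moles: n_N = 1 − X; n_M = X; n_Q = X; n_I = 2.63 (inert).
Total moles n_T = 3.63 + X.
With p_i = (n_i/n_T)P, K = p_M p_Q / (p_N).
Setting this equal to 219 kPa and taking the physical root (0 < X < 1) gives X = 0.738.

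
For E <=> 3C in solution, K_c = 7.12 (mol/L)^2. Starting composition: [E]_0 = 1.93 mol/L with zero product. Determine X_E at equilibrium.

Let X = conversion of E; extent ξ = 1.93·X mol/L.
Concentrations: [E] = 1.93 − 1.93X; [C] = 5.79X.
K_c = [C]^3 / ([E]).
This equals 7.12 at X = 0.357 (the root in 0 < X < 1).

X = 0.357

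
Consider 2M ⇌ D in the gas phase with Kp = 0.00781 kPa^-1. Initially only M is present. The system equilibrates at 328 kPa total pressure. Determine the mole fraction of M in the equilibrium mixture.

y_M = 0.459

Take 1 mol M as basis and let X be its fractional conversion, so ξ = 0.5X.
Moles: n_M = 1 − X; n_D = 0.5X.
n_T = Σnᵢ = 1 − 0.5X.
y_i = n_i/n_T, p_i = y_i·P. Kp = p_D / (p_M^2).
This yields a degree-2 equation in X; solving on (0,1), X = 0.702.
Then n_M = 0.298, n_T = 0.649, so y_M = 0.459.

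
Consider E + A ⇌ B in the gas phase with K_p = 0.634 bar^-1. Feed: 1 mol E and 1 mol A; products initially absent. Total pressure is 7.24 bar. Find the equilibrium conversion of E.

Take 1 mol E as basis and let X be its fractional conversion, so ξ = X.
Mole table: n_E = 1 − X; n_A = 1 − X; n_B = X.
Total moles n_T = 2 − X.
y_i = n_i/n_T, p_i = y_i·P. K_p = p_B / (p_E p_A).
Setting this equal to 0.634 bar^-1 and taking the physical root (0 < X < 1) gives X = 0.577.

X = 0.577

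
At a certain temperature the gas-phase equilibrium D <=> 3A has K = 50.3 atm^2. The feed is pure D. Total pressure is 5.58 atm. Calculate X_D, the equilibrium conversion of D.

X = 0.493

Let X = conversion of D (basis 1 mol D); extent of reaction ξ = X.
Moles: n_D = 1 − X; n_A = 3X.
n_T = Σnᵢ = 1 + 2X.
y_i = n_i/n_T, p_i = y_i·P. K = p_A^3 / (p_D).
Substituting and setting equal to 50.3 atm^2 gives a polynomial in X; the root in (0,1) is X = 0.493.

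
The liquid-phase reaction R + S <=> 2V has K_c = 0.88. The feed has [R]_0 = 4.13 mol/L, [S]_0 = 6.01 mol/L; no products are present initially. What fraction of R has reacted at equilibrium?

X = 0.382

Let X = conversion of R; extent ξ = 4.13·X mol/L.
Concentrations: [R] = 4.13 − 4.13X; [S] = 6.01 − 4.13X; [V] = 8.26X.
K_c = [V]^2 / ([R] [S]).
Solving K_c = 0.88 for X ∈ (0,1): X = 0.382.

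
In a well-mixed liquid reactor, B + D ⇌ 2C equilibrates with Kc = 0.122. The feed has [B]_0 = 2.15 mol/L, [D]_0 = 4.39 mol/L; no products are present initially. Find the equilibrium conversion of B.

X = 0.210

Let X = conversion of B; extent ξ = 2.15·X mol/L.
Concentrations: [B] = 2.15 − 2.15X; [D] = 4.39 − 2.15X; [C] = 4.3X.
Kc = [C]^2 / ([B] [D]).
Setting equal to 0.122 and solving for X on (0,1) gives X = 0.210.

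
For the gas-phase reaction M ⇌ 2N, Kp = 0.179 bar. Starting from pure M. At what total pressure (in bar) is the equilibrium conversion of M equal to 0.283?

Let X = conversion of M (basis 1 mol M); extent of reaction ξ = X.
At extent ξ: n_M = 1 − X; n_N = 2X.
Total moles n_T = 1 + X.
Kp = p_N^2 / (p_M) with p_i = (n_i/n_T)·P.
At X = 0.283: the mole-fraction product g(X) = Π y_i^ν_i = 0.3482. Since Kp = g(X)·P^{1}, P = (Kp/g)^(1/1) = (0.179/0.3482)^(1/1) = 0.514 bar.

P = 0.514 bar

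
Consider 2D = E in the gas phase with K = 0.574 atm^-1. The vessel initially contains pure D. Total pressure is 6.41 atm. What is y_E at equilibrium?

y_E = 0.597

Basis: 1 mol D initially; let X = conversion of D. Extent ξ = 0.5X.
Mole table: n_D = 1 − X; n_E = 0.5X.
n_T = Σnᵢ = 1 − 0.5X.
Mole fractions y_i = n_i/n_T; K = p_E / (p_D^2) with p_i = y_i·P.
Equating to 0.574 atm^-1 and solving on 0 < X < 1: X = 0.748.
Then n_E = 0.374, n_T = 0.626, so y_E = 0.597.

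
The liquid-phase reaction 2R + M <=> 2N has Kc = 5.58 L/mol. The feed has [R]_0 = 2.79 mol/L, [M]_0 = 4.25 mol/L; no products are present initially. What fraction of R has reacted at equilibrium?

Let X = conversion of R; extent ξ = 2.79X/2 mol/L.
Concentrations: [R] = 2.79 − 2.79X; [M] = 4.25 − 1.4X; [N] = 2.79X.
Kc = [N]^2 / ([R]^2 [M]).
Setting equal to 5.58 and solving for X on (0,1) gives X = 0.807.

X = 0.807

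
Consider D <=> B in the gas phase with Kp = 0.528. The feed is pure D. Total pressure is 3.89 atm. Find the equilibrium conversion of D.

X = 0.346

Let X = conversion of D (basis 1 mol D); extent of reaction ξ = X.
At extent ξ: n_D = 1 − X; n_B = X.
Total moles n_T = 1 (Δν = 0, constant).
Mole fractions y_i = n_i/n_T; Kp = p_B / (p_D) with p_i = y_i·P.
Setting this equal to 0.528 and taking the physical root (0 < X < 1) gives X = 0.346.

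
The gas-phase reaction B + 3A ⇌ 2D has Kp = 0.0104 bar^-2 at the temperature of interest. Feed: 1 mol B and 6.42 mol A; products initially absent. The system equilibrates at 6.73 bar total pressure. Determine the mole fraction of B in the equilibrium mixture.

y_B = 0.085

Let X = conversion of B (basis 1 mol B); extent of reaction ξ = X.
At extent ξ: n_B = 1 − X; n_A = 6.42 − 3X; n_D = 2X.
n_T = Σnᵢ = 7.42 − 2X.
Mole fractions y_i = n_i/n_T; Kp = p_D^2 / (p_B p_A^3) with p_i = y_i·P.
Substituting and setting equal to 0.0104 bar^-2 gives a polynomial in X; the root in (0,1) is X = 0.447.
Then n_B = 0.553, n_T = 6.53, so y_B = 0.085.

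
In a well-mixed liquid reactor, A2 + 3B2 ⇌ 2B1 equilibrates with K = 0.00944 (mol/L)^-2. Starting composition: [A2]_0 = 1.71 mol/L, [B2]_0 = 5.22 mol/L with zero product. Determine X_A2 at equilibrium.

Let X = conversion of A2; extent ξ = 1.71·X mol/L.
Concentrations: [A2] = 1.71 − 1.71X; [B2] = 5.22 − 5.13X; [B1] = 3.42X.
K = [B1]^2 / ([A2] [B2]^3).
This equals 0.00944 at X = 0.251 (the root in 0 < X < 1).

X = 0.251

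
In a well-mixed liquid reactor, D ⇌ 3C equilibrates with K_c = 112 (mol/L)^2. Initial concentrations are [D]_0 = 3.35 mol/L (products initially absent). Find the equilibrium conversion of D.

Let X = conversion of D; extent ξ = 3.35·X mol/L.
Concentrations: [D] = 3.35 − 3.35X; [C] = 10.1X.
K_c = [C]^3 / ([D]).
Equating to 112 (mol/L)^2: the physical root is X = 0.550.

X = 0.550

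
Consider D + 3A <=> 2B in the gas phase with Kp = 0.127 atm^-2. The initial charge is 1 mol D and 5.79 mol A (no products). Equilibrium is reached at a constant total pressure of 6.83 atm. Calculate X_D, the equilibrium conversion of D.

Take 1 mol D as basis and let X be its fractional conversion, so ξ = X.
At extent ξ: n_D = 1 − X; n_A = 5.79 − 3X; n_B = 2X.
Summing: n_T = 6.79 − 2X.
y_i = n_i/n_T, p_i = y_i·P. Kp = p_B^2 / (p_D p_A^3).
Equating to 0.127 atm^-2 and solving on 0 < X < 1: X = 0.755.

X = 0.755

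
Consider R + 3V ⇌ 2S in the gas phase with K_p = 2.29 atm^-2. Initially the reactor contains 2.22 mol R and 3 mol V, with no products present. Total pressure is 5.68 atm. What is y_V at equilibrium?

y_V = 0.183

Take 3 mol V as basis and let X be its fractional conversion, so ξ = X.
Mole table: n_R = 2.22 − X; n_V = 3 − 3X; n_S = 2X.
Total moles n_T = 5.22 − 2X.
y_i = n_i/n_T, p_i = y_i·P. K_p = p_S^2 / (p_R p_V^3).
Substituting and setting equal to 2.29 atm^-2 gives a polynomial in X; the root in (0,1) is X = 0.776.
Then n_V = 0.672, n_T = 3.67, so y_V = 0.183.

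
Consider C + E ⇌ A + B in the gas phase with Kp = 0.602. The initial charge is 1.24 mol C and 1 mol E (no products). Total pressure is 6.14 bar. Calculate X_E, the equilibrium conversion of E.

Basis: 1 mol E initially; let X = conversion of E. Extent ξ = X.
Species balance: n_C = 1.24 − X; n_E = 1 − X; n_A = X; n_B = X.
Since Δν = 0, n_T = 2.24 throughout.
y_i = n_i/n_T, p_i = y_i·P. Kp = p_A p_B / (p_C p_E).
This yields a degree-2 equation in X; solving on (0,1), X = 0.484.

X = 0.484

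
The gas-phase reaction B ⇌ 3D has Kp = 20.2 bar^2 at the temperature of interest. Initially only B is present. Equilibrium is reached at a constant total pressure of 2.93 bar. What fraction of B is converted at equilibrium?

Basis: 1 mol B initially; let X = conversion of B. Extent ξ = X.
Moles: n_B = 1 − X; n_D = 3X.
Total moles n_T = 1 + 2X.
y_i = n_i/n_T, p_i = y_i·P. Kp = p_D^3 / (p_B).
Setting this equal to 20.2 bar^2 and taking the physical root (0 < X < 1) gives X = 0.557.

X = 0.557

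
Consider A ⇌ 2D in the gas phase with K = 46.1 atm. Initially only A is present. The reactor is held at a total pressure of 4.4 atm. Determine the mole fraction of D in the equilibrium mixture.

y_D = 0.919

Take 1 mol A as basis and let X be its fractional conversion, so ξ = X.
Moles: n_A = 1 − X; n_D = 2X.
n_T = Σnᵢ = 1 + X.
Mole fractions y_i = n_i/n_T; K = p_D^2 / (p_A) with p_i = y_i·P.
Equating to 46.1 atm and solving on 0 < X < 1: X = 0.851.
Then n_D = 1.7, n_T = 1.85, so y_D = 0.919.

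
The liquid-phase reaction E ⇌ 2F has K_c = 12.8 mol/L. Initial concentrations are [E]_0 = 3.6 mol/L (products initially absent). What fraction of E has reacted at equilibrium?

Let X = conversion of E; extent ξ = 3.6·X mol/L.
Concentrations: [E] = 3.6 − 3.6X; [F] = 7.2X.
K_c = [F]^2 / ([E]).
Setting equal to 12.8 and solving for X on (0,1) gives X = 0.598.

X = 0.598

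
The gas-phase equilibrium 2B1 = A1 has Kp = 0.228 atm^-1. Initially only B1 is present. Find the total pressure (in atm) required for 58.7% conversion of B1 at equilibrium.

Take 1 mol B1 as basis and let X be its fractional conversion, so ξ = 0.5X.
Species balance: n_B1 = 1 − X; n_A1 = 0.5X.
Summing: n_T = 1 − 0.5X.
Kp = p_A1 / (p_B1^2) with p_i = (n_i/n_T)·P.
At X = 0.587: the mole-fraction product g(X) = Π y_i^ν_i = 1.216. Since Kp = g(X)·P^{-1}, P = (g/Kp)^(1/1) = (1.216/0.228)^(1/1) = 5.33 atm.

P = 5.33 atm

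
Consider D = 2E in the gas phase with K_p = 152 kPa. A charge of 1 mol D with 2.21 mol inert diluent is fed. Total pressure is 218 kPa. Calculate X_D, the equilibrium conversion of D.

X = 0.545

Take 1 mol D as basis and let X be its fractional conversion, so ξ = X.
Mole table: n_D = 1 − X; n_E = 2X; n_I = 2.21 (inert).
Summing: n_T = 3.21 + X.
y_i = n_i/n_T, p_i = y_i·P. K_p = p_E^2 / (p_D).
Equating to 152 kPa and solving on 0 < X < 1: X = 0.545.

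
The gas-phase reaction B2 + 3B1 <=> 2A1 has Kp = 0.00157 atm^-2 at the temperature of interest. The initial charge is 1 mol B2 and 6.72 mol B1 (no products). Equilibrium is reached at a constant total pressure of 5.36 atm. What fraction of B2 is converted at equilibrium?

X = 0.197

Let X = conversion of B2 (basis 1 mol B2); extent of reaction ξ = X.
Moles: n_B2 = 1 − X; n_B1 = 6.72 − 3X; n_A1 = 2X.
n_T = Σnᵢ = 7.72 − 2X.
y_i = n_i/n_T, p_i = y_i·P. Kp = p_A1^2 / (p_B2 p_B1^3).
Substituting and setting equal to 0.00157 atm^-2 gives a polynomial in X; the root in (0,1) is X = 0.197.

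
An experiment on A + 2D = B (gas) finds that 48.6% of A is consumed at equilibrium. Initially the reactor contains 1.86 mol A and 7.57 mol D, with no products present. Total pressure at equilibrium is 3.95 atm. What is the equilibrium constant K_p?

Let X = conversion of A (basis 1.86 mol A); extent of reaction ξ = 1.86X.
At extent ξ: n_A = 1.86 − 1.86X; n_D = 7.57 − 3.72X; n_B = 1.86X.
Total moles n_T = 9.43 − 3.72X.
At X = 0.486: n_A = 0.956, n_D = 5.76, n_B = 0.904, n_T = 7.62.
p_i = (n_i/n_T)·P. K_p = p_B / (p_A p_D^2) = 0.106 atm^-2.

K_p = 0.106 atm^-2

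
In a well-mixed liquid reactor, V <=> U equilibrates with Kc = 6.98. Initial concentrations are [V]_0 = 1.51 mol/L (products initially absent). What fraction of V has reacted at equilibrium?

Let X = conversion of V; extent ξ = 1.51·X mol/L.
Concentrations: [V] = 1.51 − 1.51X; [U] = 1.51X.
Kc = [U] / ([V]).
Setting equal to 6.98 and solving for X on (0,1) gives X = 0.875.

X = 0.875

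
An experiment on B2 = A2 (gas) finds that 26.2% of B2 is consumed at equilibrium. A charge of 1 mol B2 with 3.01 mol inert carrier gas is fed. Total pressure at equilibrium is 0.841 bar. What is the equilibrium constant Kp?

Kp = 0.355

Take 1 mol B2 as basis and let X be its fractional conversion, so ξ = X.
Mole table: n_B2 = 1 − X; n_A2 = X; n_I = 3.01 (inert).
Since Δν = 0, n_T = 4.01 throughout.
At X = 0.262: n_B2 = 0.738, n_A2 = 0.262, n_T = 4.01.
p_i = (n_i/n_T)·P. Kp = p_A2 / (p_B2) = 0.355.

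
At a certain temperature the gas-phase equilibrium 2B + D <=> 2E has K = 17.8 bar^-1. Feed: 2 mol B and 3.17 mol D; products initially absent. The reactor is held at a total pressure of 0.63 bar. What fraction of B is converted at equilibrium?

X = 0.713

Basis: 2 mol B initially; let X = conversion of B. Extent ξ = X.
Moles: n_B = 2 − 2X; n_D = 3.17 − X; n_E = 2X.
n_T = Σnᵢ = 5.17 − X.
With p_i = (n_i/n_T)P, K = p_E^2 / (p_B^2 p_D).
This yields a degree-3 equation in X; solving on (0,1), X = 0.713.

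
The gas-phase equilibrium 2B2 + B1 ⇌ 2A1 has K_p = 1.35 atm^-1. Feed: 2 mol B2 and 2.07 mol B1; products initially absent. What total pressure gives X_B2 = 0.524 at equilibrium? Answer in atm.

Basis: 2 mol B2 initially; let X = conversion of B2. Extent ξ = X.
At extent ξ: n_B2 = 2 − 2X; n_B1 = 2.07 − X; n_A1 = 2X.
Total moles n_T = 4.07 − X.
K_p = p_A1^2 / (p_B2^2 p_B1) with p_i = (n_i/n_T)·P.
At X = 0.524: the mole-fraction product g(X) = Π y_i^ν_i = 2.78. Since K_p = g(X)·P^{-1}, P = (g/K_p)^(1/1) = (2.78/1.35)^(1/1) = 2.06 atm.

P = 2.06 atm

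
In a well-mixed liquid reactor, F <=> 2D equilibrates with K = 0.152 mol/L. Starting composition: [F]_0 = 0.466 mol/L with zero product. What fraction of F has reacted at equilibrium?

Let X = conversion of F; extent ξ = 0.466·X mol/L.
Concentrations: [F] = 0.466 − 0.466X; [D] = 0.932X.
K = [D]^2 / ([F]).
Equating to 0.152 mol/L: the physical root is X = 0.248.

X = 0.248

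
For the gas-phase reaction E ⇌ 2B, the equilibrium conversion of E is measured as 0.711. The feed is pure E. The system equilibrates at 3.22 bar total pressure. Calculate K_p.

K_p = 13.2 bar

Let X = conversion of E (basis 1 mol E); extent of reaction ξ = X.
Mole table: n_E = 1 − X; n_B = 2X.
Total moles n_T = 1 + X.
At X = 0.711: n_E = 0.289, n_B = 1.42, n_T = 1.71.
p_i = (n_i/n_T)·P. K_p = p_B^2 / (p_E) = 13.2 bar.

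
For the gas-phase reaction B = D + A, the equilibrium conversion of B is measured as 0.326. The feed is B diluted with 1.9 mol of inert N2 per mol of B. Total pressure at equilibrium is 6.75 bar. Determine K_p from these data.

K_p = 0.33 bar

Let X = conversion of B (basis 1 mol B); extent of reaction ξ = X.
At extent ξ: n_B = 1 − X; n_D = X; n_A = X; n_I = 1.9 (inert).
n_T = Σnᵢ = 2.9 + X.
At X = 0.326: n_B = 0.674, n_D = 0.326, n_A = 0.326, n_T = 3.23.
p_i = (n_i/n_T)·P. K_p = p_D p_A / (p_B) = 0.33 bar.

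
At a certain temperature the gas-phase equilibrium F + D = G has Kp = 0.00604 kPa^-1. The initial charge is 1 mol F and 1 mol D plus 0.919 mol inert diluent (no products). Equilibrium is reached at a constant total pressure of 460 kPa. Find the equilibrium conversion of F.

X = 0.399

Let X = conversion of F (basis 1 mol F); extent of reaction ξ = X.
At extent ξ: n_F = 1 − X; n_D = 1 − X; n_G = X; n_I = 0.919 (inert).
Summing: n_T = 2.92 − X.
With p_i = (n_i/n_T)P, Kp = p_G / (p_F p_D).
Equating to 0.00604 kPa^-1 and solving on 0 < X < 1: X = 0.399.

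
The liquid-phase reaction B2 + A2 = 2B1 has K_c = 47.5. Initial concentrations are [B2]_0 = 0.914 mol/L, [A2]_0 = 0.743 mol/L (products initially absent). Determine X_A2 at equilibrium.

Let X = conversion of A2; extent ξ = 0.743·X mol/L.
Concentrations: [B2] = 0.914 − 0.743X; [A2] = 0.743 − 0.743X; [B1] = 1.49X.
K_c = [B1]^2 / ([B2] [A2]).
This equals 47.5 at X = 0.844 (the root in 0 < X < 1).

X = 0.844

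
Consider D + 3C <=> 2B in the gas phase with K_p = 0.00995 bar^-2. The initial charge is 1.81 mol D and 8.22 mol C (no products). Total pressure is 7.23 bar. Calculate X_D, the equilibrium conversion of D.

Let X = conversion of D (basis 1.81 mol D); extent of reaction ξ = 1.81X.
At extent ξ: n_D = 1.81 − 1.81X; n_C = 8.22 − 5.43X; n_B = 3.62X.
Total moles n_T = 10 − 3.62X.
With p_i = (n_i/n_T)P, K_p = p_B^2 / (p_D p_C^3).
Substituting and setting equal to 0.00995 bar^-2 gives a polynomial in X; the root in (0,1) is X = 0.375.

X = 0.375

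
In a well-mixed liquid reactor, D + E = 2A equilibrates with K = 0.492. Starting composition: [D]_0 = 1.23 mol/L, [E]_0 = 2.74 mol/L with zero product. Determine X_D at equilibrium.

Let X = conversion of D; extent ξ = 1.23·X mol/L.
Concentrations: [D] = 1.23 − 1.23X; [E] = 2.74 − 1.23X; [A] = 2.46X.
K = [A]^2 / ([D] [E]).
This equals 0.492 at X = 0.377 (the root in 0 < X < 1).

X = 0.377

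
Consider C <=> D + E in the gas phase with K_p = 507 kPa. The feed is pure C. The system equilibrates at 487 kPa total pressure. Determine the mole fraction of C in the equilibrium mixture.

Basis: 1 mol C initially; let X = conversion of C. Extent ξ = X.
At extent ξ: n_C = 1 − X; n_D = X; n_E = X.
n_T = Σnᵢ = 1 + X.
y_i = n_i/n_T, p_i = y_i·P. K_p = p_D p_E / (p_C).
Substituting and setting equal to 507 kPa gives a polynomial in X; the root in (0,1) is X = 0.714.
Then n_C = 0.286, n_T = 1.71, so y_C = 0.167.

y_C = 0.167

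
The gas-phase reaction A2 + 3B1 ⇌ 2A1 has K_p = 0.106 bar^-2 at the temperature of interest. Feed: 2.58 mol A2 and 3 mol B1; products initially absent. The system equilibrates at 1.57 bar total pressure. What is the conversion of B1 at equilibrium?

X = 0.256

Let X = conversion of B1 (basis 3 mol B1); extent of reaction ξ = X.
Species balance: n_A2 = 2.58 − X; n_B1 = 3 − 3X; n_A1 = 2X.
Summing: n_T = 5.58 − 2X.
Mole fractions y_i = n_i/n_T; K_p = p_A1^2 / (p_A2 p_B1^3) with p_i = y_i·P.
Substituting and setting equal to 0.106 bar^-2 gives a polynomial in X; the root in (0,1) is X = 0.256.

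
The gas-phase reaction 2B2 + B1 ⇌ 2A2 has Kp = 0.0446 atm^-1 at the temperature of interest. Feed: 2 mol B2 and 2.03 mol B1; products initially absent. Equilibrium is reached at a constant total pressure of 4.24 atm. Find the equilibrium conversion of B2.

X = 0.230

Let X = conversion of B2 (basis 2 mol B2); extent of reaction ξ = X.
Moles: n_B2 = 2 − 2X; n_B1 = 2.03 − X; n_A2 = 2X.
Summing: n_T = 4.03 − X.
With p_i = (n_i/n_T)P, Kp = p_A2^2 / (p_B2^2 p_B1).
Equating to 0.0446 atm^-1 and solving on 0 < X < 1: X = 0.230.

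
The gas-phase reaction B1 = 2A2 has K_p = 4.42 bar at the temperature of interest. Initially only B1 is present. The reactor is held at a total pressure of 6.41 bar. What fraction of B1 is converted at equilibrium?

X = 0.383

Basis: 1 mol B1 initially; let X = conversion of B1. Extent ξ = X.
At extent ξ: n_B1 = 1 − X; n_A2 = 2X.
Summing: n_T = 1 + X.
Mole fractions y_i = n_i/n_T; K_p = p_A2^2 / (p_B1) with p_i = y_i·P.
Equating to 4.42 bar and solving on 0 < X < 1: X = 0.383.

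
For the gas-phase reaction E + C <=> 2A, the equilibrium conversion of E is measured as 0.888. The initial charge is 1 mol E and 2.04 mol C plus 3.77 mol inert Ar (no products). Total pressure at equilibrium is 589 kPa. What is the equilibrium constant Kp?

Take 1 mol E as basis and let X be its fractional conversion, so ξ = X.
Moles: n_E = 1 − X; n_C = 2.04 − X; n_A = 2X; n_I = 3.77 (inert).
Since Δν = 0, n_T = 6.81 throughout.
At X = 0.888: n_E = 0.112, n_C = 1.15, n_A = 1.78, n_T = 6.81.
p_i = (n_i/n_T)·P. Kp = p_A^2 / (p_E p_C) = 24.4.

Kp = 24.4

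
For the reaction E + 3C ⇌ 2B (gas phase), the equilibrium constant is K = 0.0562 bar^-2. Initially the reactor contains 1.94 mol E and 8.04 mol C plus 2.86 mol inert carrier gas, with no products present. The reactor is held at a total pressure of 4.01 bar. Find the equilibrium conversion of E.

X = 0.351

Let X = conversion of E (basis 1.94 mol E); extent of reaction ξ = 1.94X.
Moles: n_E = 1.94 − 1.94X; n_C = 8.04 − 5.82X; n_B = 3.88X; n_I = 2.86 (inert).
Total moles n_T = 12.8 − 3.88X.
With p_i = (n_i/n_T)P, K = p_B^2 / (p_E p_C^3).
This yields a degree-4 equation in X; solving on (0,1), X = 0.351.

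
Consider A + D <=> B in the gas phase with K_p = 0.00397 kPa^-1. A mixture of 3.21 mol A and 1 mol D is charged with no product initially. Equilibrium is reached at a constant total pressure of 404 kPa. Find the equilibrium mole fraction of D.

y_D = 0.126

Let X = conversion of D (basis 1 mol D); extent of reaction ξ = X.
At extent ξ: n_A = 3.21 − X; n_D = 1 − X; n_B = X.
n_T = Σnᵢ = 4.21 − X.
With p_i = (n_i/n_T)P, K_p = p_B / (p_A p_D).
Setting this equal to 0.00397 kPa^-1 and taking the physical root (0 < X < 1) gives X = 0.539.
Then n_D = 0.461, n_T = 3.67, so y_D = 0.126.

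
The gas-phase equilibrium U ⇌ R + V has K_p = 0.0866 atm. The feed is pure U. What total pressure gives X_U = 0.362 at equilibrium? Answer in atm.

Take 1 mol U as basis and let X be its fractional conversion, so ξ = X.
Mole table: n_U = 1 − X; n_R = X; n_V = X.
Total moles n_T = 1 + X.
K_p = p_R p_V / (p_U) with p_i = (n_i/n_T)·P.
At X = 0.362: the mole-fraction product g(X) = Π y_i^ν_i = 0.1508. Since K_p = g(X)·P^{1}, P = (K_p/g)^(1/1) = (0.0866/0.1508)^(1/1) = 0.574 atm.

P = 0.574 atm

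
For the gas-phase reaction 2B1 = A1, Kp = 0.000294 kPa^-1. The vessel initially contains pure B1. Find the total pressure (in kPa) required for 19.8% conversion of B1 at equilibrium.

Basis: 1 mol B1 initially; let X = conversion of B1. Extent ξ = 0.5X.
Species balance: n_B1 = 1 − X; n_A1 = 0.5X.
n_T = Σnᵢ = 1 − 0.5X.
Kp = p_A1 / (p_B1^2) with p_i = (n_i/n_T)·P.
At X = 0.198: the mole-fraction product g(X) = Π y_i^ν_i = 0.1387. Since Kp = g(X)·P^{-1}, P = (g/Kp)^(1/1) = (0.1387/0.000294)^(1/1) = 472 kPa.

P = 472 kPa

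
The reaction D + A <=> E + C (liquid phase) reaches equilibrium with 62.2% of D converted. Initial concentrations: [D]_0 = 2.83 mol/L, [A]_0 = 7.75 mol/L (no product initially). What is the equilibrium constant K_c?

Let X = conversion of D.
Concentrations: [D] = 2.83 − 2.83X; [A] = 7.75 − 2.83X; [E] = 2.83X; [C] = 2.83X.
At X = 0.622: [D] = 1.07, [A] = 5.99, [E] = 1.76, [C] = 1.76.
K_c = [E] [C] / ([D] [A]) = 0.484.

K_c = 0.484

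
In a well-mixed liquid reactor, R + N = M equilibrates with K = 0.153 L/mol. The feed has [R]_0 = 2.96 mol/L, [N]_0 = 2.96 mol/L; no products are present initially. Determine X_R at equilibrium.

Let X = conversion of R; extent ξ = 2.96·X mol/L.
Concentrations: [R] = 2.96 − 2.96X; [N] = 2.96 − 2.96X; [M] = 2.96X.
K = [M] / ([R] [N]).
Equating to 0.153 L/mol: the physical root is X = 0.253.

X = 0.253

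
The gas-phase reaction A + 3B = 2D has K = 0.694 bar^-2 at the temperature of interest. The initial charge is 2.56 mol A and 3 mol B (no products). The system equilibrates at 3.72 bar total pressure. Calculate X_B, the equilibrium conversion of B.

X = 0.616

Take 3 mol B as basis and let X be its fractional conversion, so ξ = X.
Moles: n_A = 2.56 − X; n_B = 3 − 3X; n_D = 2X.
Summing: n_T = 5.56 − 2X.
y_i = n_i/n_T, p_i = y_i·P. K = p_D^2 / (p_A p_B^3).
Substituting and setting equal to 0.694 bar^-2 gives a polynomial in X; the root in (0,1) is X = 0.616.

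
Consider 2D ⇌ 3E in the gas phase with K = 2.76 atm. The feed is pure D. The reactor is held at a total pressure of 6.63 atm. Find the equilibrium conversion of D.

Basis: 1 mol D initially; let X = conversion of D. Extent ξ = 0.5X.
Mole table: n_D = 1 − X; n_E = 1.5X.
Total moles n_T = 1 + 0.5X.
Mole fractions y_i = n_i/n_T; K = p_E^3 / (p_D^2) with p_i = y_i·P.
This yields a degree-3 equation in X; solving on (0,1), X = 0.383.

X = 0.383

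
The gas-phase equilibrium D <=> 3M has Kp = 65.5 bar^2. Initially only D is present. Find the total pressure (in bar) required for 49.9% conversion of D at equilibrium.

P = 6.25 bar

Let X = conversion of D (basis 1 mol D); extent of reaction ξ = X.
Moles: n_D = 1 − X; n_M = 3X.
n_T = Σnᵢ = 1 + 2X.
Kp = p_M^3 / (p_D) with p_i = (n_i/n_T)·P.
At X = 0.499: the mole-fraction product g(X) = Π y_i^ν_i = 1.677. Since Kp = g(X)·P^{2}, P = (Kp/g)^(1/2) = (65.5/1.677)^(1/2) = 6.25 bar.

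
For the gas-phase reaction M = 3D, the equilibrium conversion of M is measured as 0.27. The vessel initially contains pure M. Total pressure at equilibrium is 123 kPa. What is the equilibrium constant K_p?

K_p = 4.64e+03 kPa^2

Basis: 1 mol M initially; let X = conversion of M. Extent ξ = X.
Mole table: n_M = 1 − X; n_D = 3X.
Total moles n_T = 1 + 2X.
At X = 0.27: n_M = 0.73, n_D = 0.81, n_T = 1.54.
p_i = (n_i/n_T)·P. K_p = p_D^3 / (p_M) = 4.64e+03 kPa^2.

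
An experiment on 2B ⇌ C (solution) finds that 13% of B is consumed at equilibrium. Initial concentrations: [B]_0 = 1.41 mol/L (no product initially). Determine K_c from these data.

K_c = 0.0609 L/mol

Let X = conversion of B.
Concentrations: [B] = 1.41 − 1.41X; [C] = 0.705X.
At X = 0.13: [B] = 1.23, [C] = 0.0916.
K_c = [C] / ([B]^2) = 0.0609 L/mol.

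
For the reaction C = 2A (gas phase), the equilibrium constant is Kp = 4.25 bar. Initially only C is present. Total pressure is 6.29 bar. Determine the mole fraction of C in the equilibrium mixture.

y_C = 0.449

Take 1 mol C as basis and let X be its fractional conversion, so ξ = X.
Mole table: n_C = 1 − X; n_A = 2X.
n_T = Σnᵢ = 1 + X.
With p_i = (n_i/n_T)P, Kp = p_A^2 / (p_C).
This yields a degree-2 equation in X; solving on (0,1), X = 0.380.
Then n_C = 0.62, n_T = 1.38, so y_C = 0.449.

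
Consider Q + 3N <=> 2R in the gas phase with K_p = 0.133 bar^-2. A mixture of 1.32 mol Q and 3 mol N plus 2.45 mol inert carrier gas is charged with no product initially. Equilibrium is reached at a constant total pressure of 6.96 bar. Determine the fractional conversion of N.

Let X = conversion of N (basis 3 mol N); extent of reaction ξ = X.
Moles: n_Q = 1.32 − X; n_N = 3 − 3X; n_R = 2X; n_I = 2.45 (inert).
n_T = Σnᵢ = 6.77 − 2X.
With p_i = (n_i/n_T)P, K_p = p_R^2 / (p_Q p_N^3).
Substituting and setting equal to 0.133 bar^-2 gives a polynomial in X; the root in (0,1) is X = 0.440.

X = 0.440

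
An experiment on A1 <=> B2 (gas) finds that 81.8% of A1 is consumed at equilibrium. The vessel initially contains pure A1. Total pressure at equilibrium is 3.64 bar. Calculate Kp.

Take 1 mol A1 as basis and let X be its fractional conversion, so ξ = X.
Moles: n_A1 = 1 − X; n_B2 = X.
Since Δν = 0, n_T = 1 throughout.
At X = 0.818: n_A1 = 0.182, n_B2 = 0.818, n_T = 1.
p_i = (n_i/n_T)·P. Kp = p_B2 / (p_A1) = 4.49.

Kp = 4.49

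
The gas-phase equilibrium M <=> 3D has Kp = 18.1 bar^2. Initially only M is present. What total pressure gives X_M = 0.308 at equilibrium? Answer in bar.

P = 6.44 bar

Let X = conversion of M (basis 1 mol M); extent of reaction ξ = X.
Species balance: n_M = 1 − X; n_D = 3X.
Summing: n_T = 1 + 2X.
Kp = p_D^3 / (p_M) with p_i = (n_i/n_T)·P.
At X = 0.308: the mole-fraction product g(X) = Π y_i^ν_i = 0.4365. Since Kp = g(X)·P^{2}, P = (Kp/g)^(1/2) = (18.1/0.4365)^(1/2) = 6.44 bar.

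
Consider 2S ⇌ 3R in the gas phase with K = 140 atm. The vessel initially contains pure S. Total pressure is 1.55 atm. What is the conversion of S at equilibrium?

X = 0.869

Let X = conversion of S (basis 1 mol S); extent of reaction ξ = 0.5X.
Mole table: n_S = 1 − X; n_R = 1.5X.
Summing: n_T = 1 + 0.5X.
With p_i = (n_i/n_T)P, K = p_R^3 / (p_S^2).
Equating to 140 atm and solving on 0 < X < 1: X = 0.869.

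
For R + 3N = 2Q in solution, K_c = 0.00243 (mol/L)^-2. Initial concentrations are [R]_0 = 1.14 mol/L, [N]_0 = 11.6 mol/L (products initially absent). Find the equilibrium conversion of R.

Let X = conversion of R; extent ξ = 1.14·X mol/L.
Concentrations: [R] = 1.14 − 1.14X; [N] = 11.6 − 3.42X; [Q] = 2.28X.
K_c = [Q]^2 / ([R] [N]^3).
This equals 0.00243 at X = 0.504 (the root in 0 < X < 1).

X = 0.504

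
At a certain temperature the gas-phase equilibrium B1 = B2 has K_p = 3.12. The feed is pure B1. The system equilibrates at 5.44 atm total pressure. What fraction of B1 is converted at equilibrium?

X = 0.757

Take 1 mol B1 as basis and let X be its fractional conversion, so ξ = X.
Species balance: n_B1 = 1 − X; n_B2 = X.
n_T stays at 1 (no change in mole number).
With p_i = (n_i/n_T)P, K_p = p_B2 / (p_B1).
This yields a degree-1 equation in X; solving on (0,1), X = 0.757.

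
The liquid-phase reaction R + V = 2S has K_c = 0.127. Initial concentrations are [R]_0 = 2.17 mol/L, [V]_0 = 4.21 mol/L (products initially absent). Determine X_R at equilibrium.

Let X = conversion of R; extent ξ = 2.17·X mol/L.
Concentrations: [R] = 2.17 − 2.17X; [V] = 4.21 − 2.17X; [S] = 4.34X.
K_c = [S]^2 / ([R] [V]).
Solving K_c = 0.127 for X ∈ (0,1): X = 0.209.

X = 0.209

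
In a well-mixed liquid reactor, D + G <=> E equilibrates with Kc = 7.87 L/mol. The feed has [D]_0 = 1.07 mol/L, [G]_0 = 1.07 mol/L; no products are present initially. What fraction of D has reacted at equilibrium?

Let X = conversion of D; extent ξ = 1.07·X mol/L.
Concentrations: [D] = 1.07 − 1.07X; [G] = 1.07 − 1.07X; [E] = 1.07X.
Kc = [E] / ([D] [G]).
Equating to 7.87 L/mol: the physical root is X = 0.710.

X = 0.710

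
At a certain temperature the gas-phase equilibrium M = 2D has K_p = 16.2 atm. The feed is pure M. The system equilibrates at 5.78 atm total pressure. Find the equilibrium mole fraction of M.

Take 1 mol M as basis and let X be its fractional conversion, so ξ = X.
At extent ξ: n_M = 1 − X; n_D = 2X.
Summing: n_T = 1 + X.
y_i = n_i/n_T, p_i = y_i·P. K_p = p_D^2 / (p_M).
This yields a degree-2 equation in X; solving on (0,1), X = 0.642.
Then n_M = 0.358, n_T = 1.64, so y_M = 0.218.

y_M = 0.218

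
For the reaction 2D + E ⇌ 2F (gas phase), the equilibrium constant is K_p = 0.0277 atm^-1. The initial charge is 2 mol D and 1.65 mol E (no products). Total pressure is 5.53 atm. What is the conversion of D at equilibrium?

X = 0.202

Let X = conversion of D (basis 2 mol D); extent of reaction ξ = X.
At extent ξ: n_D = 2 − 2X; n_E = 1.65 − X; n_F = 2X.
Total moles n_T = 3.65 − X.
Mole fractions y_i = n_i/n_T; K_p = p_F^2 / (p_D^2 p_E) with p_i = y_i·P.
Setting this equal to 0.0277 atm^-1 and taking the physical root (0 < X < 1) gives X = 0.202.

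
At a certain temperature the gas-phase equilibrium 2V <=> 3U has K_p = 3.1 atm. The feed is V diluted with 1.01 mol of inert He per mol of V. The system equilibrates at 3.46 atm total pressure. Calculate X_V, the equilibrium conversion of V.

Take 1 mol V as basis and let X be its fractional conversion, so ξ = 0.5X.
At extent ξ: n_V = 1 − X; n_U = 1.5X; n_I = 1.01 (inert).
n_T = Σnᵢ = 2.01 + 0.5X.
y_i = n_i/n_T, p_i = y_i·P. K_p = p_U^3 / (p_V^2).
This yields a degree-3 equation in X; solving on (0,1), X = 0.519.

X = 0.519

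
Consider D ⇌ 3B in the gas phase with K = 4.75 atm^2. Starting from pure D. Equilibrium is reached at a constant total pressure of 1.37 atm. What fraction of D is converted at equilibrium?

X = 0.569

Take 1 mol D as basis and let X be its fractional conversion, so ξ = X.
Moles: n_D = 1 − X; n_B = 3X.
Total moles n_T = 1 + 2X.
With p_i = (n_i/n_T)P, K = p_B^3 / (p_D).
This yields a degree-3 equation in X; solving on (0,1), X = 0.569.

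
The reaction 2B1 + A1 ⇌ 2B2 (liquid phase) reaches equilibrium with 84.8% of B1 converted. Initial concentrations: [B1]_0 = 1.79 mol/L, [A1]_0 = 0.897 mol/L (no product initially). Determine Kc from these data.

Kc = 225 L/mol

Let X = conversion of B1.
Concentrations: [B1] = 1.79 − 1.79X; [A1] = 0.897 − 0.895X; [B2] = 1.79X.
At X = 0.848: [B1] = 0.272, [A1] = 0.138, [B2] = 1.52.
Kc = [B2]^2 / ([B1]^2 [A1]) = 225 L/mol.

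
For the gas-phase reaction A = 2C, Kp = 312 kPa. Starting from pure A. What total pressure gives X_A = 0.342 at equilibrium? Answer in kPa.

P = 589 kPa

Let X = conversion of A (basis 1 mol A); extent of reaction ξ = X.
Moles: n_A = 1 − X; n_C = 2X.
Total moles n_T = 1 + X.
Kp = p_C^2 / (p_A) with p_i = (n_i/n_T)·P.
At X = 0.342: the mole-fraction product g(X) = Π y_i^ν_i = 0.5298. Since Kp = g(X)·P^{1}, P = (Kp/g)^(1/1) = (312/0.5298)^(1/1) = 589 kPa.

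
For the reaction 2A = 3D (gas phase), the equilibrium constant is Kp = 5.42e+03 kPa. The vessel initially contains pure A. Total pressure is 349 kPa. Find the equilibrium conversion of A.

Basis: 1 mol A initially; let X = conversion of A. Extent ξ = 0.5X.
Mole table: n_A = 1 − X; n_D = 1.5X.
Total moles n_T = 1 + 0.5X.
Mole fractions y_i = n_i/n_T; Kp = p_D^3 / (p_A^2) with p_i = y_i·P.
Setting this equal to 5.42e+03 kPa and taking the physical root (0 < X < 1) gives X = 0.744.

X = 0.744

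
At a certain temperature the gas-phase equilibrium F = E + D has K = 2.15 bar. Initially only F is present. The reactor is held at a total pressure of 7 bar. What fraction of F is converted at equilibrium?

Basis: 1 mol F initially; let X = conversion of F. Extent ξ = X.
Mole table: n_F = 1 − X; n_E = X; n_D = X.
n_T = Σnᵢ = 1 + X.
With p_i = (n_i/n_T)P, K = p_E p_D / (p_F).
Equating to 2.15 bar and solving on 0 < X < 1: X = 0.485.

X = 0.485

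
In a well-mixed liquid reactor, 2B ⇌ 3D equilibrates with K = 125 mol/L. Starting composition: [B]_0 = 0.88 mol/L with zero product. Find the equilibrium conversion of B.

X = 0.874

Let X = conversion of B; extent ξ = 0.88X/2 mol/L.
Concentrations: [B] = 0.88 − 0.88X; [D] = 1.32X.
K = [D]^3 / ([B]^2).
Setting equal to 125 and solving for X on (0,1) gives X = 0.874.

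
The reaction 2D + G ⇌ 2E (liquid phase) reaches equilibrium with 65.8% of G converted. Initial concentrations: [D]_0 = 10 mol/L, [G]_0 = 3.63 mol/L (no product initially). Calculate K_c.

K_c = 0.674 L/mol

Let X = conversion of G.
Concentrations: [D] = 10 − 7.26X; [G] = 3.63 − 3.63X; [E] = 7.26X.
At X = 0.658: [D] = 5.22, [G] = 1.24, [E] = 4.78.
K_c = [E]^2 / ([D]^2 [G]) = 0.674 L/mol.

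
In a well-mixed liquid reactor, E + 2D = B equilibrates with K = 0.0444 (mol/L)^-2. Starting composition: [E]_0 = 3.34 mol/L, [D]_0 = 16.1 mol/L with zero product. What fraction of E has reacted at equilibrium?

X = 0.832

Let X = conversion of E; extent ξ = 3.34·X mol/L.
Concentrations: [E] = 3.34 − 3.34X; [D] = 16.1 − 6.68X; [B] = 3.34X.
K = [B] / ([E] [D]^2).
Equating to 0.0444 (mol/L)^-2: the physical root is X = 0.832.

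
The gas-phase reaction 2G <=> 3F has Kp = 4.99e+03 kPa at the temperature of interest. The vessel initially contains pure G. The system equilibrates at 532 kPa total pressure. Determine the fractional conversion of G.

Let X = conversion of G (basis 1 mol G); extent of reaction ξ = 0.5X.
At extent ξ: n_G = 1 − X; n_F = 1.5X.
Total moles n_T = 1 + 0.5X.
With p_i = (n_i/n_T)P, Kp = p_F^3 / (p_G^2).
Setting this equal to 4.99e+03 kPa and taking the physical root (0 < X < 1) gives X = 0.699.

X = 0.699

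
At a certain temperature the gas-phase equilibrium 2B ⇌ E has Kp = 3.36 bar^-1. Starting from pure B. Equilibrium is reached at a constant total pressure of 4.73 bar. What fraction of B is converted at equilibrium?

X = 0.876

Basis: 1 mol B initially; let X = conversion of B. Extent ξ = 0.5X.
At extent ξ: n_B = 1 − X; n_E = 0.5X.
Summing: n_T = 1 − 0.5X.
Mole fractions y_i = n_i/n_T; Kp = p_E / (p_B^2) with p_i = y_i·P.
Equating to 3.36 bar^-1 and solving on 0 < X < 1: X = 0.876.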